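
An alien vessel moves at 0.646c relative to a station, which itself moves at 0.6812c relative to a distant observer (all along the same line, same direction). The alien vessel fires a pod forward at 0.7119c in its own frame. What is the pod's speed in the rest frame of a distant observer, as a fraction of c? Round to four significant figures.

0.9864c

First combine the pod and alien vessel (S''→S'): u₁ = (0.7119 + 0.646)/(1 + 0.7119×0.646) = 1.3579/1.4598874 = 0.93014.
Then combine with the station (S'→S): u = (0.93014 + 0.6812)/(1 + 0.93014×0.6812) = 1.61134/1.633611368 = 0.98637.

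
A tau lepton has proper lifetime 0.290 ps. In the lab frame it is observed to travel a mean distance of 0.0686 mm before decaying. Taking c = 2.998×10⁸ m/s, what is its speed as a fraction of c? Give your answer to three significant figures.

0.619c

d = βγcτ ⇒ βγ = d/(cτ) = 6.860×10^-5 m / (8.6942×10^-5 m) = 0.78903.
β = (βγ)/√(1+(βγ)²) = 0.78903/√1.622568 = 0.619.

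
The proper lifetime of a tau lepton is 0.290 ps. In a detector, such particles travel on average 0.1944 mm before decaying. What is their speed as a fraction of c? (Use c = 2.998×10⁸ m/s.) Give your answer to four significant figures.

0.9129c

Let x = d/(cτ) = 1.944×10^-4 m / (2.998×10⁸ m/s × 2.900×10^-13 s) = 2.236. Since d = βγcτ, x = βγ = β/√(1−β²).
Solving: β² = x²/(1+x²) = 4.9997/5.9997 = 0.833325, so β = 0.9129.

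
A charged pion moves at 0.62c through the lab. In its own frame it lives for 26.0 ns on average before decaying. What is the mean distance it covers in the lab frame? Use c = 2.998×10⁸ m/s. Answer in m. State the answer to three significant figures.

6.16 m

γ = 1/√(1 − β²) = 1/√(1 − 0.3844) = 1/√0.6156 = 1/0.784602 = 1.2745.
Lab-frame lifetime: Δt = γτ = 1.2745 × 26.0 ns = 33.137 ns.
Distance: d = vΔt = 0.62 × 2.998×10⁸ m/s × 3.3137×10^-8 s = 6.16 m.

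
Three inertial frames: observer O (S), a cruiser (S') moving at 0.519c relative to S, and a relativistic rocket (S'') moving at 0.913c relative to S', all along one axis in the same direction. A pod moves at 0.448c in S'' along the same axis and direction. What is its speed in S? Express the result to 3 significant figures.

Compose velocities in two stages. Stage 1 (into S'): u₁ = (0.448+0.913)/(1+0.448×0.913) = 0.96592.
Stage 2 (into S): u = (0.96592+0.519)/(1+0.96592×0.519) = 0.98908, so the speed is 0.989c.

0.989c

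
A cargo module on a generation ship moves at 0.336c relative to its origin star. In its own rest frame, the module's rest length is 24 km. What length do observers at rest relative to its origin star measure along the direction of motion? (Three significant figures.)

With β = 0.336, γ = 1/√(1 − 0.336²) = 1/√0.887104 = 1.0617.
Along the direction of motion the measured length is L₀/γ = 24/1.0617 = 22.6 km.

22.6 km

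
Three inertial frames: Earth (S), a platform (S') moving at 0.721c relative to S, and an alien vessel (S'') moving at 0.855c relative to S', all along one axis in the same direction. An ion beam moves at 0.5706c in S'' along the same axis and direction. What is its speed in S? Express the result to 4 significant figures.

0.9931c

Compose velocities in two stages. Stage 1 (into S'): u₁ = (0.5706+0.855)/(1+0.5706×0.855) = 0.95815.
Stage 2 (into S): u = (0.95815+0.721)/(1+0.95815×0.721) = 0.99309, so the speed is 0.9931c.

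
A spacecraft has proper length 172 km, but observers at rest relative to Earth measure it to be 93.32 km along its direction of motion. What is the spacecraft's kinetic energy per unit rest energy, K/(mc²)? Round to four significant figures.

0.8431

From L = L₀/γ: γ = 172/93.32 = 1.84312.
Since K = (γ−1)mc², K/(mc²) = 1.84312 − 1 = 0.8431.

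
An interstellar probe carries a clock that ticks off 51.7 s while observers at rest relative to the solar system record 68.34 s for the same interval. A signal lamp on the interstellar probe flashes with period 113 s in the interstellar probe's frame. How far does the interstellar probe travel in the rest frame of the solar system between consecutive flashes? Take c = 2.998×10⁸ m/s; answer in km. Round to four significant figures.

2.929×10^7 km

From Δt = γΔτ: γ = 68.34/51.7 = 1.32186.
β = √(1 − 1/γ²) = 0.65398. Lab-frame period = γτ = 1.32186×113 s = 149.37 s. Distance = βc × γτ = 0.65398 × 2.998×10⁸ m/s × 149.37 s = 2.9286×10^10 m = 2.929×10^7 km.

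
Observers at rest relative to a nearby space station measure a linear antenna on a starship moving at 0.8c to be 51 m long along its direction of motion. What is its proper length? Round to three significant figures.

β² = 0.64, so γ = 1/√0.36 = 1.6667.
Proper length: L₀ = γ·L = 1.6667 × 51 = 85.0 m.

85.0 m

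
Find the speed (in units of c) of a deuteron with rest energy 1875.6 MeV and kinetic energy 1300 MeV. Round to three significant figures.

0.807c

K = (γ−1)mc², so γ = 1 + 1300/1875.6 = 1.6931.
Then v/c = √(1 − γ⁻²) = √(1 − 0.348847) = √0.651153 = 0.807.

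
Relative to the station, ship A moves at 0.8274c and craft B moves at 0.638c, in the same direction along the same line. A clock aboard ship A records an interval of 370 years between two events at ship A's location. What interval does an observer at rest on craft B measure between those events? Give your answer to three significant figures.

404 years

Transform ship A's velocity into craft B's frame: (0.8274 − 0.638)/(1 − 0.8274·0.638) = 0.1894/0.4721188, so the relative speed is 0.40117c.
γ for this relative speed: γ = 1/√(1 − 0.160937) = 1.0917.
The clock on ship A records proper time, so craft B measures Δt = γΔτ = 1.0917 × 370 = 404 years.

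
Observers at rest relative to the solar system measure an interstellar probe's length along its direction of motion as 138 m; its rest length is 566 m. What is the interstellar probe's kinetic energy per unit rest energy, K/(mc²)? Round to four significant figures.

3.101

γ = L₀/L = 566/138 = 4.10145.
K/(mc²) = γ − 1 = 4.10145 − 1 = 3.101.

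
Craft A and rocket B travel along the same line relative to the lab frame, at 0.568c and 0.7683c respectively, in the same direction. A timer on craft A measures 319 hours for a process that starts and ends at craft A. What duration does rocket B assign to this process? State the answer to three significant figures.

The velocity of craft A relative to rocket B is (0.568 − 0.7683)c / (1 − 0.568×0.7683) = −0.35539c; relative speed 0.35539c.
γ for this relative speed: γ = 1/√(1 − 0.126302) = 1.0698.
Craft A's interval is proper; time dilation gives Δt_B = γΔτ = 1.0698 × 319 hours = 341 hours.

341 hours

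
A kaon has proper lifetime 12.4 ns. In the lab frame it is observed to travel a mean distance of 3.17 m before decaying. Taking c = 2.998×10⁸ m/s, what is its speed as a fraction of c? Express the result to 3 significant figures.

0.649c

d = βγcτ ⇒ βγ = d/(cτ) = 3.170 m / (3.71752 m) = 0.85272.
β = (βγ)/√(1+(βγ)²) = 0.85272/√1.727131 = 0.649.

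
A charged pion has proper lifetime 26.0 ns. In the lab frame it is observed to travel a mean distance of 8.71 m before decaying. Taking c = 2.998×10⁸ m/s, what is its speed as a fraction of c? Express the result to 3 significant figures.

0.745c

Lab distance = (lab lifetime)·v = γτ·βc, so βγ = d/(cτ) = 8.710/(2.998×10⁸ × 2.600×10^-8) = 1.1174.
With βγ = 1.1174: γ² = 1 + (βγ)² = 2.24858, and β = (βγ)/γ = 1.1174/1.49953 = 0.745.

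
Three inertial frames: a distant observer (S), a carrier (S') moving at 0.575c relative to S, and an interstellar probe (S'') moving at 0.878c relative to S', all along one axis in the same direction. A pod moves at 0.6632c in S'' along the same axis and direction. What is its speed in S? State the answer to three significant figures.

Apply u = (u'+v)/(1+u'v) twice. Pod in the carrier frame: (0.6632+0.878)/(1+0.6632·0.878) = 1.5412/1.5822896 = 0.97403c.
That velocity, transformed to the rest frame of a distant observer: (0.97403+0.575)/(1+0.97403·0.575) = 1.54903/1.56006725 = 0.99293c.

0.993c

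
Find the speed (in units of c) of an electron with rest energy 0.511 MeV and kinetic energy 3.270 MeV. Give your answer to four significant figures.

0.9908c

γ = 1 + K/(mc²) = 1 + 3.270/0.511 = 7.3992.
β = √(1 − 1/γ²) = √(1 − 0.0182655) = √0.9817345 = 0.9908.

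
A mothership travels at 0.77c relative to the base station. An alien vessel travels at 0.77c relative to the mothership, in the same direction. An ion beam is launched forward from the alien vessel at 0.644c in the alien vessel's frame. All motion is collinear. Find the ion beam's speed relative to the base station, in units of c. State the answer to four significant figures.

0.9927c

Compose velocities in two stages. Stage 1 (into S'): u₁ = (0.644+0.77)/(1+0.644×0.77) = 0.94526.
Stage 2 (into S): u = (0.94526+0.77)/(1+0.94526×0.77) = 0.99271, so the speed is 0.9927c.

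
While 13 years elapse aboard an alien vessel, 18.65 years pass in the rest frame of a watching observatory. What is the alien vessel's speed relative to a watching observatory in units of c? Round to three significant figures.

0.717c

γ = Δt/Δτ = 18.65/13 = 1.4346.
β = √(1 − 1/γ²) = √(1 − 0.48589) = √0.51411 = 0.717.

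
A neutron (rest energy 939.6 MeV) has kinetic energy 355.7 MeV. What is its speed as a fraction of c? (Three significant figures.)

K = (γ−1)mc², so γ = 1 + 355.7/939.6 = 1.3786.
Then v/c = √(1 − γ⁻²) = √(1 − 0.526167) = √0.473833 = 0.688.

0.688c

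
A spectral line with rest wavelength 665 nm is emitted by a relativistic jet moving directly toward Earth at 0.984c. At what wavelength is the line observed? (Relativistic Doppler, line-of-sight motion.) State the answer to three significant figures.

Relativistic Doppler for wavelength: λ_obs = λ_src · √((1−β)/(1+β)).
With β = 0.984: factor = √(0.016/1.984) = 0.089803.
λ_obs = 665 × 0.089803 = 59.7 nm.

59.7 nm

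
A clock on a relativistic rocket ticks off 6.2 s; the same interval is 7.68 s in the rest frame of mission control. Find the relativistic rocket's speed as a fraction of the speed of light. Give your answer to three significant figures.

0.590c

γ = Δt/Δτ = 7.68/6.2 = 1.2387.
β = √(1 − 1/γ²) = √(1 − 0.65173) = √0.34827 = 0.590.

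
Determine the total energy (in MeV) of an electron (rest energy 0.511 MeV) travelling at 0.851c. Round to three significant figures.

Lorentz factor: γ = (1 − 0.724201)^(−1/2) = 1.9042.
Total energy: E = γmc² = 1.9042 × 0.511 MeV = 0.973 MeV.

0.973 MeV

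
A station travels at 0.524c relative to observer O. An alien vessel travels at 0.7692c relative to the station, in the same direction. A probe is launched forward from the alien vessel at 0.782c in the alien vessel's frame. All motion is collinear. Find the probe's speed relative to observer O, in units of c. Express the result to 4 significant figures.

First combine the probe and alien vessel (S''→S'): u₁ = (0.782 + 0.7692)/(1 + 0.782×0.7692) = 1.5512/1.6015144 = 0.96858.
Then combine with the station (S'→S): u = (0.96858 + 0.524)/(1 + 0.96858×0.524) = 1.49258/1.50753592 = 0.99008.

0.9901c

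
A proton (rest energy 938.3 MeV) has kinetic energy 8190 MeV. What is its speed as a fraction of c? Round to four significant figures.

γ = 1 + K/(mc²) = 1 + 8190/938.3 = 9.7286.
β = √(1 − 1/γ²) = √(1 − 0.0105657) = √0.9894343 = 0.9947.

0.9947c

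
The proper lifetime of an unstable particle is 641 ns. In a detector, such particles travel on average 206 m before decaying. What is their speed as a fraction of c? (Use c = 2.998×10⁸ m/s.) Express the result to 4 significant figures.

0.7312c

Let x = d/(cτ) = 206.0 m / (2.998×10⁸ m/s × 6.410×10^-7 s) = 1.072. Since d = βγcτ, x = βγ = β/√(1−β²).
Solving: β² = x²/(1+x²) = 1.14918/2.14918 = 0.534706, so β = 0.7312.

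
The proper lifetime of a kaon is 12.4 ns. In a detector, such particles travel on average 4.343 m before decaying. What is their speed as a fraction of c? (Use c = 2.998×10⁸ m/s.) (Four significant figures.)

d = βγcτ ⇒ βγ = d/(cτ) = 4.343 m / (3.71752 m) = 1.1683.
β = (βγ)/√(1+(βγ)²) = 1.1683/√2.36492 = 0.7597.

0.7597c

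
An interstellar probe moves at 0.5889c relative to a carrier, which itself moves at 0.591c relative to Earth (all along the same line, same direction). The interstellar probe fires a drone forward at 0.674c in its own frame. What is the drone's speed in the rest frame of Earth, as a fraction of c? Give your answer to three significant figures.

Apply u = (u'+v)/(1+u'v) twice. Drone in the carrier frame: (0.674+0.5889)/(1+0.674·0.5889) = 1.2629/1.3969186 = 0.90406c.
That velocity, transformed to the rest frame of Earth: (0.90406+0.591)/(1+0.90406·0.591) = 1.49506/1.53429946 = 0.97443c.

0.974c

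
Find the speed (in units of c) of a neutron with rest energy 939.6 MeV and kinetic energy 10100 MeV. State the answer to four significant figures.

0.9964c

γ = 1 + K/(mc²) = 1 + 10100/939.6 = 11.749.
β = √(1 − 1/γ²) = √(1 − 0.00724433) = √0.99275567 = 0.9964.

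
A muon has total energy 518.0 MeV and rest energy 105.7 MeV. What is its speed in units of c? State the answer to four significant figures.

Total energy E = γmc² gives γ = 518.0/105.7 = 4.9007.
Hence β = √(1 − 1/γ²) = √(1 − 0.0416374) = √0.9583626 = 0.9790.

0.9790c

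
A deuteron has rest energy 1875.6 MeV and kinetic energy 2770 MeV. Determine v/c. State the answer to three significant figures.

γ = 1 + K/(mc²) = 1 + 2770/1875.6 = 2.4769.
β = √(1 − 1/γ²) = √(1 − 0.162998) = √0.837002 = 0.915.

0.915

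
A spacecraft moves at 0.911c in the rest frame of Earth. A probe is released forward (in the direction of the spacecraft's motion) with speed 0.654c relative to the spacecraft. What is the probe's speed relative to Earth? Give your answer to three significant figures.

In units of c, u = (u' + v)/(1 + u'v) with u' = 0.654 and v = 0.911.
Numerator: 0.654 + 0.911 = 1.565. Denominator: 1 + (0.654)(0.911) = 1.595794.
u = 1.565/1.595794 = 0.9807, so the speed is 0.981c.

0.981c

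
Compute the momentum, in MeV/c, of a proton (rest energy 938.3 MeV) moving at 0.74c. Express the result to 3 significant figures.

Lorentz factor: γ = (1 − 0.5476)^(−1/2) = 1.4868.
Momentum: p = γβ·mc = 1.4868 × 0.74 × 938.3 MeV/c = 1030 MeV/c.

1030 MeV/c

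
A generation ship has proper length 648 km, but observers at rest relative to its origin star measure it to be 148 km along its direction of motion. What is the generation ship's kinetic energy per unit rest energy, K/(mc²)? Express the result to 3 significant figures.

3.38

From L = L₀/γ: γ = 648/148 = 4.37838.
K/(mc²) = γ − 1 = 4.37838 − 1 = 3.38.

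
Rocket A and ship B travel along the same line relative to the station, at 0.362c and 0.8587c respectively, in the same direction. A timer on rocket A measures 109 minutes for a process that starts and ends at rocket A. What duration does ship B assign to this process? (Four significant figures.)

Transform rocket A's velocity into ship B's frame: (0.362 − 0.8587)/(1 − 0.362·0.8587) = −0.4967/0.6891506, so the relative speed is 0.72074c.
γ for this relative speed: γ = 1/√(1 − 0.519466) = 1.4426.
Rocket A's interval is proper; time dilation gives Δt_B = γΔτ = 1.4426 × 109 minutes = 157.2 minutes.

157.2 minutes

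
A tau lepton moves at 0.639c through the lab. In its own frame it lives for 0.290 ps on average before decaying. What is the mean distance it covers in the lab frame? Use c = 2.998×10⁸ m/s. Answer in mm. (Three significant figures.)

With β = 0.639, γ = 1/√(1 − 0.639²) = 1/√0.591679 = 1.3.
Lab-frame lifetime: Δt = γτ = 1.3 × 0.290 ps = 0.377 ps.
Distance: d = vΔt = 0.639 × 2.998×10⁸ m/s × 3.7700×10^-13 s = 7.22×10^-5 m = 0.0722 mm.

0.0722 mm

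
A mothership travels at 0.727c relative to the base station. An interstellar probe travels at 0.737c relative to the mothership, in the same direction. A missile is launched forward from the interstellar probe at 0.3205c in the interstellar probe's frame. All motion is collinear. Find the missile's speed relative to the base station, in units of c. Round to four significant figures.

0.9757c

Compose velocities in two stages. Stage 1 (into S'): u₁ = (0.3205+0.737)/(1+0.3205×0.737) = 0.85544.
Stage 2 (into S): u = (0.85544+0.727)/(1+0.85544×0.727) = 0.97567, so the speed is 0.9757c.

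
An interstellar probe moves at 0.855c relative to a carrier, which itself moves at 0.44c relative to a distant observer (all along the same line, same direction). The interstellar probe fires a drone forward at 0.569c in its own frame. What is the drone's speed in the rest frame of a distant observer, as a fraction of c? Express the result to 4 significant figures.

Apply u = (u'+v)/(1+u'v) twice. Drone in the carrier frame: (0.569+0.855)/(1+0.569·0.855) = 1.424/1.486495 = 0.95796c.
That velocity, transformed to the rest frame of a distant observer: (0.95796+0.44)/(1+0.95796·0.44) = 1.39796/1.4215024 = 0.98344c.

0.9834c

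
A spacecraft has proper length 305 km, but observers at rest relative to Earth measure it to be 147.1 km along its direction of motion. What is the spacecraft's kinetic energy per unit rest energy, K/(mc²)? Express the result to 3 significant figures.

Length contraction gives γ = L₀/L = 305/147.1 = 2.07342.
K/(mc²) = γ − 1 = 2.07342 − 1 = 1.07.

1.07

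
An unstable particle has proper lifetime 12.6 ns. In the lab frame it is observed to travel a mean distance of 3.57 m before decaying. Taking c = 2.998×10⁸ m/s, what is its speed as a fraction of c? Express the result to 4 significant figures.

Let x = d/(cτ) = 3.570 m / (2.998×10⁸ m/s × 1.260×10^-8 s) = 0.94507. Since d = βγcτ, x = βγ = β/√(1−β²).
Solving: β² = x²/(1+x²) = 0.893157/1.893157 = 0.471782, so β = 0.6869.

0.6869c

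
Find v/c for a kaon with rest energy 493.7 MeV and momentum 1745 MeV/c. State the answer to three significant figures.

0.962

pc/(mc²) = 1745/493.7 = 3.5345 = βγ = β/√(1−β²).
So β² = x²/(1 + x²) with x = 3.5345: x² = 12.4927, β² = 12.4927/13.4927 = 0.925886, β = 0.962.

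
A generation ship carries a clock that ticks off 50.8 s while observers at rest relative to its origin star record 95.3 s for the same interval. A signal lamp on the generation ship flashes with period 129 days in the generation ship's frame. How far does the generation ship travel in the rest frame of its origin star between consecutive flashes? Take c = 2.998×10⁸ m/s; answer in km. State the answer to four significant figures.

5.304×10^12 km

The time-dilation ratio gives γ = 95.3/50.8 = 1.87598.
β = √(1 − 1/γ²) = 0.84608. Lab-frame period = γτ = 1.87598×129 days = 242 days. Distance = βc × γτ = 0.84608 × 2.998×10⁸ m/s × 20908800 s = 5.3036×10^15 m = 5.304×10^12 km.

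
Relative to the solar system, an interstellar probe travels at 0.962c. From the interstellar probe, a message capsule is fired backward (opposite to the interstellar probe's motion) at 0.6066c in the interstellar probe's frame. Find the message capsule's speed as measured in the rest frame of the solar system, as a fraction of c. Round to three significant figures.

0.853c

In units of c, u = (u' + v)/(1 + u'v) with u' = −0.6066 and v = 0.962.
Numerator: −0.6066 + 0.962 = 0.3554. Denominator: 1 + (−0.6066)(0.962) = 0.4164508.
u = 0.3554/0.4164508 = 0.8534, so the speed is 0.853c.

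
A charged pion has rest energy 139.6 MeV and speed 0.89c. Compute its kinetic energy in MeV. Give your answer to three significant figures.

167 MeV

γ = 1/√(1 − β²) = 1/√(1 − 0.7921) = 1/√0.2079 = 1/0.455961 = 2.1932.
Kinetic energy: K = (γ − 1)mc² = (2.1932 − 1) × 139.6 MeV = 1.1932 × 139.6 = 167 MeV.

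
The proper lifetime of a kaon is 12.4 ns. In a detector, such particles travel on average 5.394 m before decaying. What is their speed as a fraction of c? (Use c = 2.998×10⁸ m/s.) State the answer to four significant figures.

d = βγcτ ⇒ βγ = d/(cτ) = 5.394 m / (3.71752 m) = 1.451.
β = (βγ)/√(1+(βγ)²) = 1.451/√3.1054 = 0.8234.

0.8234c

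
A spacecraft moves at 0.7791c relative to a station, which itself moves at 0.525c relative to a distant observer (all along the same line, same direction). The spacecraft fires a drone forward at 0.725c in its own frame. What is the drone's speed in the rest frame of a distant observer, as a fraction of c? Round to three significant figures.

0.988c

First combine the drone and spacecraft (S''→S'): u₁ = (0.725 + 0.7791)/(1 + 0.725×0.7791) = 1.5041/1.5648475 = 0.96118.
Then combine with the station (S'→S): u = (0.96118 + 0.525)/(1 + 0.96118×0.525) = 1.48618/1.5046195 = 0.98774.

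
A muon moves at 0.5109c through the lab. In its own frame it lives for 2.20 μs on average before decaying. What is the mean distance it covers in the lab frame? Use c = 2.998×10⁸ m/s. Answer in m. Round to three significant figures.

392 m

γ = 1/√(1 − β²) = 1/√(1 − 0.26101881) = 1/√0.73898119 = 1/0.85964 = 1.1633.
Lab-frame lifetime: Δt = γτ = 1.1633 × 2.20 μs = 2.5593 μs.
Distance: d = vΔt = 0.5109 × 2.998×10⁸ m/s × 2.5593×10^-6 s = 392 m.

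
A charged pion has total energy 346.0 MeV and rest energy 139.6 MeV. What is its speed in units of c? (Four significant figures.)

γ = E/(mc²) = 346.0/139.6 = 2.4785.
β = √(1 − 1/γ²) = √(1 − 0.162788) = √0.837212 = 0.9150.

0.9150c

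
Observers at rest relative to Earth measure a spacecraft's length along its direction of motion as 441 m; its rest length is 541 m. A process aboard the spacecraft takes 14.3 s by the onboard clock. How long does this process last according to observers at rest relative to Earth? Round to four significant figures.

From L = L₀/γ: γ = 541/441 = 1.22676.
Δt = γΔτ = 1.22676 × 14.3 = 17.54 s.

17.54 s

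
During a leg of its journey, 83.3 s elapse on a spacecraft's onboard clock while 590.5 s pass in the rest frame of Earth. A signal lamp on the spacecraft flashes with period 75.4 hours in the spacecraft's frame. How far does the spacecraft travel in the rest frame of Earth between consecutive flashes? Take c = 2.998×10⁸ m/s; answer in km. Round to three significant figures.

γ = Δt/Δτ = 590.5/83.3 = 7.08884.
β = √(1 − 1/γ²) = 0.99. Lab-frame period = γτ = 7.08884×75.4 hours = 534.5 hours. Distance = βc × γτ = 0.99 × 2.998×10⁸ m/s × 1924200 s = 5.7111×10^14 m = 5.71×10^11 km.

5.71×10^11 km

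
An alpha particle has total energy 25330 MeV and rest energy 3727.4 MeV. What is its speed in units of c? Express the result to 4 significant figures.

γ = E/(mc²) = 25330/3727.4 = 6.7956.
β = √(1 − 1/γ²) = √(1 − 0.0216543) = √0.9783457 = 0.9891.

0.9891c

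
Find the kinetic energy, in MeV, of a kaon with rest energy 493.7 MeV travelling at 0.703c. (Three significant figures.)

With β = 0.703, γ = 1/√(1 − 0.703²) = 1/√0.505791 = 1.40609.
Kinetic energy: K = (γ − 1)mc² = (1.40609 − 1) × 493.7 MeV = 0.40609 × 493.7 = 200 MeV.

200 MeV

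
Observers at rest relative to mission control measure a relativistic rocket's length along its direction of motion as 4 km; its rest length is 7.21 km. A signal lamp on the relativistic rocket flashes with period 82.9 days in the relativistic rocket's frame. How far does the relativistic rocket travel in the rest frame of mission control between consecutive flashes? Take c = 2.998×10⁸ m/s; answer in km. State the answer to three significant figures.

From L = L₀/γ: γ = 7.21/4 = 1.8025.
β = √(1 − 1/γ²) = 0.83199. Lab-frame period = γτ = 1.8025×82.9 days = 149.43 days. Distance = βc × γτ = 0.83199 × 2.998×10⁸ m/s × 12910752 s = 3.2203×10^15 m = 3.22×10^12 km.

3.22×10^12 km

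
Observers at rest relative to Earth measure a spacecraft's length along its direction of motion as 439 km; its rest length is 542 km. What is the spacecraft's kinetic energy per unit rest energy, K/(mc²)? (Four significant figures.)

0.2346

From L = L₀/γ: γ = 542/439 = 1.23462.
K/(mc²) = γ − 1 = 1.23462 − 1 = 0.2346.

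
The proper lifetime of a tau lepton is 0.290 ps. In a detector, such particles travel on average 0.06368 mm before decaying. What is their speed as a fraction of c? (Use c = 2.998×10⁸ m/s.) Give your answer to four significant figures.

d = βγcτ ⇒ βγ = d/(cτ) = 6.368×10^-5 m / (8.6942×10^-5 m) = 0.73244.
β = (βγ)/√(1+(βγ)²) = 0.73244/√1.536468 = 0.5909.

0.5909c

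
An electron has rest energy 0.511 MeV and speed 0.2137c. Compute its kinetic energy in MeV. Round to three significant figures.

0.0121 MeV

With β = 0.2137, γ = 1/√(1 − 0.2137²) = 1/√0.95433231 = 1.023647.
Kinetic energy: K = (γ − 1)mc² = (1.023647 − 1) × 0.511 MeV = 0.023647 × 0.511 = 0.0121 MeV.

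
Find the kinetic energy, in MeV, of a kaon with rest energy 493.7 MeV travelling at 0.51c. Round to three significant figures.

With β = 0.51, γ = 1/√(1 − 0.51²) = 1/√0.7399 = 1.16255.
Kinetic energy: K = (γ − 1)mc² = (1.16255 − 1) × 493.7 MeV = 0.16255 × 493.7 = 80.3 MeV.

80.3 MeV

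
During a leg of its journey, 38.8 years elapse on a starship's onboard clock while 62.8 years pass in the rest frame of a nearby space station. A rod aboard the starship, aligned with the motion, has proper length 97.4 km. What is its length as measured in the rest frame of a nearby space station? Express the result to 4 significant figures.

From Δt = γΔτ: γ = 62.8/38.8 = 1.61856.
The rod contracts by the same γ: 97.4 km / 1.61856 = 60.18 km.

60.18 km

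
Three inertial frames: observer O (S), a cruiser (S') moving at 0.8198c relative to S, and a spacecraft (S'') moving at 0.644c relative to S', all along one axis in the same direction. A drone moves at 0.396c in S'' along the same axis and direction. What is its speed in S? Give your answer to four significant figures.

0.9816c

First combine the drone and spacecraft (S''→S'): u₁ = (0.396 + 0.644)/(1 + 0.396×0.644) = 1.04/1.255024 = 0.82867.
Then combine with the cruiser (S'→S): u = (0.82867 + 0.8198)/(1 + 0.82867×0.8198) = 1.64847/1.679343666 = 0.98162.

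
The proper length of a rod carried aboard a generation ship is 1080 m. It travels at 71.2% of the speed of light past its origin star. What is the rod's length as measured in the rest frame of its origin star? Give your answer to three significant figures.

β² = 0.506944, so γ = 1/√0.493056 = 1.4241.
Along the direction of motion the measured length is L₀/γ = 1080/1.4241 = 758 m.

758 m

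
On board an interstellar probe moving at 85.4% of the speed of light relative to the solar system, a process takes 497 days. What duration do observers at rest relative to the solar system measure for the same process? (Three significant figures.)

955 days

Lorentz factor: γ = (1 − 0.729316)^(−1/2) = 1.9221.
The onboard clock measures proper time, so the interval in the rest frame of the solar system is dilated: Δt = γ·Δτ = 1.9221 × 497 days = 955 days.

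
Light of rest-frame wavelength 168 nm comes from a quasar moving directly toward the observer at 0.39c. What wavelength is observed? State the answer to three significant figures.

Relativistic Doppler for wavelength: λ_obs = λ_src · √((1−β)/(1+β)).
With β = 0.39: factor = √(0.61/1.39) = 0.66246.
λ_obs = 168 × 0.66246 = 111 nm.

111 nm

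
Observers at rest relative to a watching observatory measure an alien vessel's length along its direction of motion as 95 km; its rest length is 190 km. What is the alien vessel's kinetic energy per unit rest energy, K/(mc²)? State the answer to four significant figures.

1.000

Length contraction gives γ = L₀/L = 190/95 = 2.
Since K = (γ−1)mc², K/(mc²) = 2 − 1 = 1.000.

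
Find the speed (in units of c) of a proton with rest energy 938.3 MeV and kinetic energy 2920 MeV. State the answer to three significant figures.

γ = 1 + K/(mc²) = 1 + 2920/938.3 = 4.112.
β = √(1 − 1/γ²) = √(1 − 0.0591417) = √0.9408583 = 0.970.

0.970c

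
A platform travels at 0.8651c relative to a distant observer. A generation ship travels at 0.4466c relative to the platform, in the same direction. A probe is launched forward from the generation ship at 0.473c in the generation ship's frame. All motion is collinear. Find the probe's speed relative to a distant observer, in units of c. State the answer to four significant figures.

Apply u = (u'+v)/(1+u'v) twice. Probe in the platform frame: (0.473+0.4466)/(1+0.473·0.4466) = 0.9196/1.2112418 = 0.75922c.
That velocity, transformed to the rest frame of a distant observer: (0.75922+0.8651)/(1+0.75922·0.8651) = 1.62432/1.656801222 = 0.9804c.

0.9804c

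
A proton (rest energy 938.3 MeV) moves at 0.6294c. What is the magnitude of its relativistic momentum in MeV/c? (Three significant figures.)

γ = 1/√(1 − β²) = 1/√(1 − 0.39614436) = 1/√0.60385564 = 1/0.777081 = 1.2869.
Momentum: p = γβ·mc = 1.2869 × 0.6294 × 938.3 MeV/c = 760 MeV/c.

760 MeV/c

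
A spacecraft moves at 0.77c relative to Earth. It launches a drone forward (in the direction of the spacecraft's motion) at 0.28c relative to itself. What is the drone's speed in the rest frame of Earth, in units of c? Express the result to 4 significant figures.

In units of c, u = (u' + v)/(1 + u'v) with u' = 0.28 and v = 0.77.
Numerator: 0.28 + 0.77 = 1.05. Denominator: 1 + (0.28)(0.77) = 1.2156.
u = 1.05/1.2156 = 0.86377, so the speed is 0.8638c.

0.8638c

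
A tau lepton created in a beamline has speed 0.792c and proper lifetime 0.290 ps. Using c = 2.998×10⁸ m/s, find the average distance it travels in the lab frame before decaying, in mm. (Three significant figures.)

0.113 mm

With β = 0.792, γ = 1/√(1 − 0.792²) = 1/√0.372736 = 1.6379.
Lab-frame lifetime: Δt = γτ = 1.6379 × 0.290 ps = 0.47499 ps.
Distance: d = vΔt = 0.792 × 2.998×10⁸ m/s × 4.7499×10^-13 s = 1.13×10^-4 m = 0.113 mm.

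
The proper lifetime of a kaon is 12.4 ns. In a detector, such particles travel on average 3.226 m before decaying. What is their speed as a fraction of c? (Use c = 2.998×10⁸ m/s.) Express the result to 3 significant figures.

Let x = d/(cτ) = 3.226 m / (2.998×10⁸ m/s × 1.240×10^-8 s) = 0.86778. Since d = βγcτ, x = βγ = β/√(1−β²).
Solving: β² = x²/(1+x²) = 0.753042/1.753042 = 0.429563, so β = 0.655.

0.655c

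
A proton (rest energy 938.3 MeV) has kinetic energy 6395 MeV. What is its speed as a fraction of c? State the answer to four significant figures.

0.9918c

K = (γ−1)mc², so γ = 1 + 6395/938.3 = 7.8155.
Then v/c = √(1 − γ⁻²) = √(1 − 0.0163714) = √0.9836286 = 0.9918.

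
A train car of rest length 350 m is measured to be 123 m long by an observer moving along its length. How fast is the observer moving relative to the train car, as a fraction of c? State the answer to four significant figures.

0.9362c

Length contraction gives γ = L₀/L = 350/123 = 2.8455.
β = √(1 − 1/γ²) = √0.876495 = 0.9362.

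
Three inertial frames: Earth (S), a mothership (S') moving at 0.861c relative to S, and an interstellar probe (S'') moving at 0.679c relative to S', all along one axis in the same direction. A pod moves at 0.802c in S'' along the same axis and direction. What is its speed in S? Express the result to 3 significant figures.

Compose velocities in two stages. Stage 1 (into S'): u₁ = (0.802+0.679)/(1+0.802×0.679) = 0.95885.
Stage 2 (into S): u = (0.95885+0.861)/(1+0.95885×0.861) = 0.99687, so the speed is 0.997c.

0.997c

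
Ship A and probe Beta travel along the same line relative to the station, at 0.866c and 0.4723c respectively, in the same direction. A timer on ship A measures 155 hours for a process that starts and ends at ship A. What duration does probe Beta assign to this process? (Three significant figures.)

The velocity of ship A relative to probe Beta is (0.866 − 0.4723)c / (1 − 0.866×0.4723) = 0.66617c; relative speed 0.66617c.
At |u| = 0.66617c, γ = (1 − 0.443782)^(−1/2) = 1.3408.
The clock on ship A records proper time, so probe Beta measures Δt = γΔτ = 1.3408 × 155 = 208 hours.

208 hours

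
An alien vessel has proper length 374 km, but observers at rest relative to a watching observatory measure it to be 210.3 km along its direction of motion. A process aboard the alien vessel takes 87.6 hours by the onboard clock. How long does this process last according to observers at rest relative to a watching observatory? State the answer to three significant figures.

156 hours

From L = L₀/γ: γ = 374/210.3 = 1.77841.
Δt = γΔτ = 1.77841 × 87.6 = 156 hours.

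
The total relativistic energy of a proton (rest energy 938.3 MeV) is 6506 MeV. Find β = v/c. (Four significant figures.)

0.9895

Total energy E = γmc² gives γ = 6506/938.3 = 6.9338.
Hence β = √(1 − 1/γ²) = √(1 − 0.0207997) = √0.9792003 = 0.9895.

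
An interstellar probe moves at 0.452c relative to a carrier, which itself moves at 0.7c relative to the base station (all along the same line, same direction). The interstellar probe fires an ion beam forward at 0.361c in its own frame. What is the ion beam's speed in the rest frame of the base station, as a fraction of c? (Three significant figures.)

0.939c

First combine the ion beam and interstellar probe (S''→S'): u₁ = (0.361 + 0.452)/(1 + 0.361×0.452) = 0.813/1.163172 = 0.69895.
Then combine with the carrier (S'→S): u = (0.69895 + 0.7)/(1 + 0.69895×0.7) = 1.39895/1.489265 = 0.93936.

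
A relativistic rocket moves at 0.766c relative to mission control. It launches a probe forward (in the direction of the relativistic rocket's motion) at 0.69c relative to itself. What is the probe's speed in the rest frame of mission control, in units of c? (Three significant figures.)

0.953c

In units of c, u = (u' + v)/(1 + u'v) with u' = 0.69 and v = 0.766.
Numerator: 0.69 + 0.766 = 1.456. Denominator: 1 + (0.69)(0.766) = 1.52854.
u = 1.456/1.52854 = 0.95254, so the speed is 0.953c.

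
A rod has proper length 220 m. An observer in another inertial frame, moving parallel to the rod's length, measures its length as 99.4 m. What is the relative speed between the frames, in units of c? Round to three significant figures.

0.892c

Length contraction gives γ = L₀/L = 220/99.4 = 2.2133.
β = √(1 − 1/γ²) = √0.795864 = 0.892.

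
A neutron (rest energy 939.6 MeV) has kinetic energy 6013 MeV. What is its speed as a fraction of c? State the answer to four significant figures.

K = (γ−1)mc², so γ = 1 + 6013/939.6 = 7.3995.
Then v/c = √(1 − γ⁻²) = √(1 − 0.018264) = √0.981736 = 0.9908.

0.9908c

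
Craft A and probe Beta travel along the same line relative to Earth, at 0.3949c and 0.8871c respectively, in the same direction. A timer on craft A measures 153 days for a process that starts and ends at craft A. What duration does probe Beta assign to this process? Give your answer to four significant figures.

234.4 days

Transform craft A's velocity into probe Beta's frame: (0.3949 − 0.8871)/(1 − 0.3949·0.8871) = −0.4922/0.64968421, so the relative speed is 0.7576c.
At |u| = 0.7576c, γ = (1 − 0.573958)^(−1/2) = 1.5321.
The clock on craft A records proper time, so probe Beta measures Δt = γΔτ = 1.5321 × 153 = 234.4 days.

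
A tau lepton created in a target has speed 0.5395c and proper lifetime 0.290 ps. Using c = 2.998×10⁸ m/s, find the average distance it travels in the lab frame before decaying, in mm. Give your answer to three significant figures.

0.0557 mm

With β = 0.5395, γ = 1/√(1 − 0.5395²) = 1/√0.70893975 = 1.1877.
Lab-frame lifetime: Δt = γτ = 1.1877 × 0.290 ps = 0.34443 ps.
Distance: d = vΔt = 0.5395 × 2.998×10⁸ m/s × 3.4443×10^-13 s = 5.57×10^-5 m = 0.0557 mm.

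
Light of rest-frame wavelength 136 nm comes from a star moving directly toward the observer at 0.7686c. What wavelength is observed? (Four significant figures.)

49.19 nm

Relativistic Doppler for wavelength: λ_obs = λ_src · √((1−β)/(1+β)).
With β = 0.7686: factor = √(0.2314/1.7686) = 0.36172.
λ_obs = 136 × 0.36172 = 49.19 nm.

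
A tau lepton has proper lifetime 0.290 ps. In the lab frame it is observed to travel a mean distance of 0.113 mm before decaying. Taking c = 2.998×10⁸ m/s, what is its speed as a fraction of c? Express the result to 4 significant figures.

Lab distance = (lab lifetime)·v = γτ·βc, so βγ = d/(cτ) = 1.130×10^-4/(2.998×10⁸ × 2.900×10^-13) = 1.2997.
With βγ = 1.2997: γ² = 1 + (βγ)² = 2.68922, and β = (βγ)/γ = 1.2997/1.63988 = 0.7926.

0.7926c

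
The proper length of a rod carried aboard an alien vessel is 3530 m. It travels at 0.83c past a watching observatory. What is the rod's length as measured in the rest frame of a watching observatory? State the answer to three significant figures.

1970 m

With β = 0.83, γ = 1/√(1 − 0.83²) = 1/√0.3111 = 1.7929.
Along the direction of motion the measured length is L₀/γ = 3530/1.7929 = 1970 m.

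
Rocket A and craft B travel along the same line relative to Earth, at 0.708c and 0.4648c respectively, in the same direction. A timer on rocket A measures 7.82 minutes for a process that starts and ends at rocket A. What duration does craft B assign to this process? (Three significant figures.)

8.39 minutes

The velocity of rocket A relative to craft B is (0.708 − 0.4648)c / (1 − 0.708×0.4648) = 0.36249c; relative speed 0.36249c.
γ for this relative speed: γ = 1/√(1 − 0.131399) = 1.073.
Rocket A's interval is proper; time dilation gives Δt_B = γΔτ = 1.073 × 7.82 minutes = 8.39 minutes.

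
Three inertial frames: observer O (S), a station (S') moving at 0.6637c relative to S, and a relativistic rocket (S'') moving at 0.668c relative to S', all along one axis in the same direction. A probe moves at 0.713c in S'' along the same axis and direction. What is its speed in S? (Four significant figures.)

0.9866c

First combine the probe and relativistic rocket (S''→S'): u₁ = (0.713 + 0.668)/(1 + 0.713×0.668) = 1.381/1.476284 = 0.93546.
Then combine with the station (S'→S): u = (0.93546 + 0.6637)/(1 + 0.93546×0.6637) = 1.59916/1.620864802 = 0.98661.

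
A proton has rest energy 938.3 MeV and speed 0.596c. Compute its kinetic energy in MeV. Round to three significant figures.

With β = 0.596, γ = 1/√(1 − 0.596²) = 1/√0.644784 = 1.24535.
Kinetic energy: K = (γ − 1)mc² = (1.24535 − 1) × 938.3 MeV = 0.24535 × 938.3 = 230 MeV.

230 MeV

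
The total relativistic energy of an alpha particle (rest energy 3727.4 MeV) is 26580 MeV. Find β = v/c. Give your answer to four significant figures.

Total energy E = γmc² gives γ = 26580/3727.4 = 7.131.
Hence β = √(1 − 1/γ²) = √(1 − 0.0196652) = √0.9803348 = 0.9901.

0.9901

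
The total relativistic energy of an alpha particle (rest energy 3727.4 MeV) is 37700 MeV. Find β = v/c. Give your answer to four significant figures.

Total energy E = γmc² gives γ = 37700/3727.4 = 10.114.
Hence β = √(1 − 1/γ²) = √(1 − 0.00977584) = √0.99022416 = 0.9951.

0.9951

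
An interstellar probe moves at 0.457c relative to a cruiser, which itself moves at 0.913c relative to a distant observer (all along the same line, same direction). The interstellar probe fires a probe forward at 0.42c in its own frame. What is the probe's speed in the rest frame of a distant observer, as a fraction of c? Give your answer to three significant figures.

0.986c

First combine the probe and interstellar probe (S''→S'): u₁ = (0.42 + 0.457)/(1 + 0.42×0.457) = 0.877/1.19194 = 0.73578.
Then combine with the cruiser (S'→S): u = (0.73578 + 0.913)/(1 + 0.73578×0.913) = 1.64878/1.67176714 = 0.98625.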